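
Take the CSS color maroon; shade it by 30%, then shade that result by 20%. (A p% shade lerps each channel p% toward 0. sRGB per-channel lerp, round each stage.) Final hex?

#480000

CSS maroon is rgb(128, 0, 0).
Per channel, c → c + 0.3(0 − c):
  R: 128 + 0.3×(0−128) = 128 − 38.4 = 89.6 → 90
  G: 0 + 0 = 0 → 0
  B: 0 + 0.3×(0−0) = 0 + 0 = 0 → 0
After the shade: rgb(90, 0, 0) = #5A0000.
Per channel, c → c + 0.2(0 − c):
  R: 90 − 18 = 72 → 72
  G: 0 + 0.2×(0−0) = 0 + 0 = 0 → 0
  B: 0 + 0.2×(0−0) = 0 + 0 = 0 → 0
rgb(72, 0, 0) = #480000.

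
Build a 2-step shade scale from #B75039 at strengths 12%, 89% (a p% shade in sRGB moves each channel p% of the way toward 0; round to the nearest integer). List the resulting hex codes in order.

#B75039 is rgb(183, 80, 57).
12%: (183 − 21.96 = 161.04→161, 80 − 9.6 = 70.4→70, 57 − 6.84 = 50.16→50) → #A14632
89%: (183 − 162.87 = 20.13→20, 80 − 71.2 = 8.8→9, 57 − 50.73 = 6.27→6) → #140906

#A14632, #140906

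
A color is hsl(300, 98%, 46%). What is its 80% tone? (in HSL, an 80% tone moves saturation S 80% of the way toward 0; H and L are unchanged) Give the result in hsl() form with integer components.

hsl(300, 20%, 46%)

S moves 80% from 98 toward 0: 98 − 78.4 = 19.6 → 20.
H and L are unchanged.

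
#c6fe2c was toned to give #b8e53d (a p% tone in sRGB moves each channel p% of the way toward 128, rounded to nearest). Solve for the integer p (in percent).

#c6fe2c is rgb(198, 254, 44); #b8e53d is rgb(184, 229, 61).
On the G channel (widest range): 229 ≈ 254 + (p/100)(128 − 254), so p ≈ 100×(229 − 254)/(128 − 254) = -2500/-126 = 19.84.
p = 20 reproduces all three channels after rounding.

20%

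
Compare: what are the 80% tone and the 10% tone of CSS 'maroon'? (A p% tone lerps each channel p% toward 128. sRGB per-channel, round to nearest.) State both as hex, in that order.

#806666, #800D0D

CSS maroon is rgb(128, 0, 0).
80% tone:
  R: 128 + 0 = 128 → 128
  G: 0 + 0.8×(128−0) = 0 + 102.4 = 102.4 → 102
  B: 0 + 102.4 = 102.4 → 102
  → #806666
10% tone:
  R: 128 + 0 = 128 → 128
  G: 0 + 0.1×(128−0) = 0 + 12.8 = 12.8 → 13
  B: 0 + 0.1×(128−0) = 0 + 12.8 = 12.8 → 13
  → #800D0D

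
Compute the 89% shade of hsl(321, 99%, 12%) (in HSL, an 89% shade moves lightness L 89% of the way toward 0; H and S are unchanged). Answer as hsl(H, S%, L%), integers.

hsl(321, 99%, 1%)

L moves 89% from 12 toward 0: 12 − 10.68 = 1.32 → 1.
H and S are unchanged.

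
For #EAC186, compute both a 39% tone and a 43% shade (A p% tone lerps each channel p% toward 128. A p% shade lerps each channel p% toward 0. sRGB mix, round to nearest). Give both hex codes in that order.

#EAC186 is rgb(234, 193, 134).
39% tone:
  R: 234 − 41.34 = 192.66 → 193
  G: 193 − 25.35 = 167.65 → 168
  B: 134 − 2.34 = 131.66 → 132
  → #C1A884
43% shade:
  R: 234 + 0.43×(0−234) = 234 − 100.62 = 133.38 → 133
  G: 193 + 0.43×(0−193) = 193 − 82.99 = 110.01 → 110
  B: 134 + 0.43×(0−134) = 134 − 57.62 = 76.38 → 76
  → #856E4C

#C1A884, #856E4C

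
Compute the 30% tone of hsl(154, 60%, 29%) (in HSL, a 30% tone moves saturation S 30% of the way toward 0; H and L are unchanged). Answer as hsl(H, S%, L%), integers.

S moves 30% from 60 toward 0: 60 − 18 = 42 → 42.
H and L are unchanged.

hsl(154, 42%, 29%)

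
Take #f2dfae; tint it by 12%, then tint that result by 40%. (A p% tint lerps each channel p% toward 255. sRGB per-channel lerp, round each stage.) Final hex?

#f2dfae is rgb(242, 223, 174).
Per channel, c → c + 0.12(255 − c):
  R: 242 + 0.12×(255−242) = 242 + 1.56 = 243.56 → 244
  G: 223 + 0.12×(255−223) = 223 + 3.84 = 226.84 → 227
  B: 174 + 0.12×(255−174) = 174 + 9.72 = 183.72 → 184
After the tint: rgb(244, 227, 184) = #f4e3b8.
A 40% tint moves each channel 40% toward 255:
  R: 244 + 0.4×(255−244) = 244 + 4.4 = 248.4 → 248
  G: 227 + 11.2 = 238.2 → 238
  B: 184 + 0.4×(255−184) = 184 + 28.4 = 212.4 → 212
rgb(248, 238, 212) = #f8eed4.

#f8eed4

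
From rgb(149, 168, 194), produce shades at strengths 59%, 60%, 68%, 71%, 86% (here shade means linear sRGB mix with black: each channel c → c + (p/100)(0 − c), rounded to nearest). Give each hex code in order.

#3d4550, #3c434e, #30363e, #2b3138, #15181b

59%: (149 − 87.91 = 61.09→61, 168 − 99.12 = 68.88→69, 194 − 114.46 = 79.54→80) → #3d4550
60%: (149 − 89.4 = 59.6→60, 168 − 100.8 = 67.2→67, 194 − 116.4 = 77.6→78) → #3c434e
68%: (149 − 101.32 = 47.68→48, 168 − 114.24 = 53.76→54, 194 − 131.92 = 62.08→62) → #30363e
71%: (149 − 105.79 = 43.21→43, 168 − 119.28 = 48.72→49, 194 − 137.74 = 56.26→56) → #2b3138
86%: (149 − 128.14 = 20.86→21, 168 − 144.48 = 23.52→24, 194 − 166.84 = 27.16→27) → #15181b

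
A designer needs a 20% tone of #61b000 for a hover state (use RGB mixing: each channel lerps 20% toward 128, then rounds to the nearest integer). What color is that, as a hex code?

#67a61a

#61b000 is rgb(97, 176, 0).
Per channel, c → c + 0.2(128 − c):
  R: 97 + 6.2 = 103.2 → 103
  G: 176 + 0.2×(128−176) = 176 − 9.6 = 166.4 → 166
  B: 0 + 25.6 = 25.6 → 26
rgb(103, 166, 26) = #67a61a.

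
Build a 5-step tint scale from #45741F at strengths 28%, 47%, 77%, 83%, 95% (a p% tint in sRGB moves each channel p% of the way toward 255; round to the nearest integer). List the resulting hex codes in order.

#799B5E, #9CB588, #D4DFCB, #DFE7D9, #F6F8F4

#45741F is rgb(69, 116, 31).
28%: (69 + 52.08 = 121.08→121, 116 + 38.92 = 154.92→155, 31 + 62.72 = 93.72→94) → #799B5E
47%: (69 + 87.42 = 156.42→156, 116 + 65.33 = 181.33→181, 31 + 105.28 = 136.28→136) → #9CB588
77%: (69 + 143.22 = 212.22→212, 116 + 107.03 = 223.03→223, 31 + 172.48 = 203.48→203) → #D4DFCB
83%: (69 + 154.38 = 223.38→223, 116 + 115.37 = 231.37→231, 31 + 185.92 = 216.92→217) → #DFE7D9
95%: (69 + 176.7 = 245.7→246, 116 + 132.05 = 248.05→248, 31 + 212.8 = 243.8→244) → #F6F8F4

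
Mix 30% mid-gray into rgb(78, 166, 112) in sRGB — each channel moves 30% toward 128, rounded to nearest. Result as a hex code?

#5D9B75

Per channel, c → c + 0.3(128 − c):
  R: 78 + 15 = 93 → 93
  G: 166 + 0.3×(128−166) = 166 − 11.4 = 154.6 → 155
  B: 112 + 0.3×(128−112) = 112 + 4.8 = 116.8 → 117
rgb(93, 155, 117) = #5D9B75.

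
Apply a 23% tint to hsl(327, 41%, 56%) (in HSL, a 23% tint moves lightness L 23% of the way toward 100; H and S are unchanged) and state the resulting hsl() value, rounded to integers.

L moves 23% from 56 toward 100: 56 + 10.12 = 66.12 → 66.
H and S are unchanged.

hsl(327, 41%, 66%)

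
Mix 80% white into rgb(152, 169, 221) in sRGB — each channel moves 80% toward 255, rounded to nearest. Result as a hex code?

Lerp each channel 80% toward 255:
  R: 152 + 82.4 = 234.4 → 234
  G: 169 + 68.8 = 237.8 → 238
  B: 221 + 27.2 = 248.2 → 248
rgb(234, 238, 248) = #eaeef8.

#eaeef8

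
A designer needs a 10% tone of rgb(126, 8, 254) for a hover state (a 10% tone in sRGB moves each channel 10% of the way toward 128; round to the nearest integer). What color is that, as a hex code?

#7e14f1

A 10% tone moves each channel 10% toward 128:
  R: 126 + 0.2 = 126.2 → 126
  G: 8 + 12 = 20 → 20
  B: 254 + 0.1×(128−254) = 254 − 12.6 = 241.4 → 241
rgb(126, 20, 241) = #7e14f1.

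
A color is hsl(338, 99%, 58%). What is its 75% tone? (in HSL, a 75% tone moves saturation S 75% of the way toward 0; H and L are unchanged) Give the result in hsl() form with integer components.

S moves 75% from 99 toward 0: 99 − 74.25 = 24.75 → 25.
H and L are unchanged.

hsl(338, 25%, 58%)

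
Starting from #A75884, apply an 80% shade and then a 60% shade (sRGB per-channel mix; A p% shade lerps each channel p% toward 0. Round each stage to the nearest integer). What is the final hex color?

#0D070A

#A75884 is rgb(167, 88, 132).
An 80% shade moves each channel 80% toward 0:
  R: 167 + 0.8×(0−167) = 167 − 133.6 = 33.4 → 33
  G: 88 − 70.4 = 17.6 → 18
  B: 132 − 105.6 = 26.4 → 26
After the shade: rgb(33, 18, 26) = #21121A.
Lerp each channel 60% toward 0:
  R: 33 + 0.6×(0−33) = 33 − 19.8 = 13.2 → 13
  G: 18 + 0.6×(0−18) = 18 − 10.8 = 7.2 → 7
  B: 26 + 0.6×(0−26) = 26 − 15.6 = 10.4 → 10
rgb(13, 7, 10) = #0D070A.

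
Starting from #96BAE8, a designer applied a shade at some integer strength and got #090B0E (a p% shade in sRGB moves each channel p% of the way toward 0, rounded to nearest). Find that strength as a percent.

94%

#96BAE8 is rgb(150, 186, 232); #090B0E is rgb(9, 11, 14).
On the B channel (widest range): 14 ≈ 232 + (p/100)(0 − 232), so p ≈ 100×(14 − 232)/(0 − 232) = -21800/-232 = 93.97.
p = 94 reproduces all three channels after rounding.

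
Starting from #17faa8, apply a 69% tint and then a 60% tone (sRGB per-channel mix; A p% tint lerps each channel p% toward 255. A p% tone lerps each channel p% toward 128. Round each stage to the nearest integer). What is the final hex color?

#17faa8 is rgb(23, 250, 168).
A 69% tint moves each channel 69% toward 255:
  R: 23 + 0.69×(255−23) = 23 + 160.08 = 183.08 → 183
  G: 250 + 3.45 = 253.45 → 253
  B: 168 + 0.69×(255−168) = 168 + 60.03 = 228.03 → 228
After the tint: rgb(183, 253, 228) = #b7fde4.
Lerp each channel 60% toward 128:
  R: 183 + 0.6×(128−183) = 183 − 33 = 150 → 150
  G: 253 + 0.6×(128−253) = 253 − 75 = 178 → 178
  B: 228 − 60 = 168 → 168
rgb(150, 178, 168) = #96b2a8.

#96b2a8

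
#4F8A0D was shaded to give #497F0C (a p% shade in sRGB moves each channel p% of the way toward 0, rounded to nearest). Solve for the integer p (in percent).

8%

#4F8A0D is rgb(79, 138, 13); #497F0C is rgb(73, 127, 12).
On the G channel (widest range): 127 ≈ 138 + (p/100)(0 − 138), so p ≈ 100×(127 − 138)/(0 − 138) = -1100/-138 = 7.97.
p = 8 reproduces all three channels after rounding.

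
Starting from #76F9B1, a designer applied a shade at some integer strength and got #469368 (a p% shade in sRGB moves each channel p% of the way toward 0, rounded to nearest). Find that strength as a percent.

41%

#76F9B1 is rgb(118, 249, 177); #469368 is rgb(70, 147, 104).
On the G channel (widest range): 147 ≈ 249 + (p/100)(0 − 249), so p ≈ 100×(147 − 249)/(0 − 249) = -10200/-249 = 40.96.
p = 41 reproduces all three channels after rounding.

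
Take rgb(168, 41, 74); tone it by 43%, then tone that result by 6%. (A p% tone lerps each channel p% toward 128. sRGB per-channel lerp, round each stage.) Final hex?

#965163

A 43% tone moves each channel 43% toward 128:
  R: 168 − 17.2 = 150.8 → 151
  G: 41 + 0.43×(128−41) = 41 + 37.41 = 78.41 → 78
  B: 74 + 23.22 = 97.22 → 97
After the tone: rgb(151, 78, 97) = #974e61.
A 6% tone moves each channel 6% toward 128:
  R: 151 − 1.38 = 149.62 → 150
  G: 78 + 0.06×(128−78) = 78 + 3 = 81 → 81
  B: 97 + 0.06×(128−97) = 97 + 1.86 = 98.86 → 99
rgb(150, 81, 99) = #965163.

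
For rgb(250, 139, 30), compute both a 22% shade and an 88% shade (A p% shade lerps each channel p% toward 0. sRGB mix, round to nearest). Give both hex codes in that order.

22% shade:
  R: 250 − 55 = 195 → 195
  G: 139 − 30.58 = 108.42 → 108
  B: 30 + 0.22×(0−30) = 30 − 6.6 = 23.4 → 23
  → #C36C17
88% shade:
  R: 250 + 0.88×(0−250) = 250 − 220 = 30 → 30
  G: 139 + 0.88×(0−139) = 139 − 122.32 = 16.68 → 17
  B: 30 + 0.88×(0−30) = 30 − 26.4 = 3.6 → 4
  → #1E1104

#C36C17, #1E1104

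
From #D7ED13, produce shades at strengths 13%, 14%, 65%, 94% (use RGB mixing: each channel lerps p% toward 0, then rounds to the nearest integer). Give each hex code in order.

#D7ED13 is rgb(215, 237, 19).
13%: (215 − 27.95 = 187.05→187, 237 − 30.81 = 206.19→206, 19 − 2.47 = 16.53→17) → #BBCE11
14%: (215 − 30.1 = 184.9→185, 237 − 33.18 = 203.82→204, 19 − 2.66 = 16.34→16) → #B9CC10
65%: (215 − 139.75 = 75.25→75, 237 − 154.05 = 82.95→83, 19 − 12.35 = 6.65→7) → #4B5307
94%: (215 − 202.1 = 12.9→13, 237 − 222.78 = 14.22→14, 19 − 17.86 = 1.14→1) → #0D0E01

#BBCE11, #B9CC10, #4B5307, #0D0E01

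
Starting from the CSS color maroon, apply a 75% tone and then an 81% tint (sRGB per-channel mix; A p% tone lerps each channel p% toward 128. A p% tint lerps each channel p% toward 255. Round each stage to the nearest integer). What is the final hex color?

#E7E1E1

CSS maroon is rgb(128, 0, 0).
Lerp each channel 75% toward 128:
  R: 128 + 0.75×(128−128) = 128 + 0 = 128 → 128
  G: 0 + 0.75×(128−0) = 0 + 96 = 96 → 96
  B: 0 + 0.75×(128−0) = 0 + 96 = 96 → 96
After the tone: rgb(128, 96, 96) = #806060.
An 81% tint moves each channel 81% toward 255:
  R: 128 + 0.81×(255−128) = 128 + 102.87 = 230.87 → 231
  G: 96 + 0.81×(255−96) = 96 + 128.79 = 224.79 → 225
  B: 96 + 128.79 = 224.79 → 225
rgb(231, 225, 225) = #E7E1E1.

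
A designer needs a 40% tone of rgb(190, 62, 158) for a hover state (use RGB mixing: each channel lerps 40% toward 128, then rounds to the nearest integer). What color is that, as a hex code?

#A55892

Per channel, c → c + 0.4(128 − c):
  R: 190 − 24.8 = 165.2 → 165
  G: 62 + 0.4×(128−62) = 62 + 26.4 = 88.4 → 88
  B: 158 + 0.4×(128−158) = 158 − 12 = 146 → 146
rgb(165, 88, 146) = #A55892.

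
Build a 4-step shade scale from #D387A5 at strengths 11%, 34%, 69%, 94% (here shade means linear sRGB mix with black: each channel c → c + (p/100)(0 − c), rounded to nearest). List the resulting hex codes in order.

#D387A5 is rgb(211, 135, 165).
11%: (211 − 23.21 = 187.79→188, 135 − 14.85 = 120.15→120, 165 − 18.15 = 146.85→147) → #BC7893
34%: (211 − 71.74 = 139.26→139, 135 − 45.9 = 89.1→89, 165 − 56.1 = 108.9→109) → #8B596D
69%: (211 − 145.59 = 65.41→65, 135 − 93.15 = 41.85→42, 165 − 113.85 = 51.15→51) → #412A33
94%: (211 − 198.34 = 12.66→13, 135 − 126.9 = 8.1→8, 165 − 155.1 = 9.9→10) → #0D080A

#BC7893, #8B596D, #412A33, #0D080A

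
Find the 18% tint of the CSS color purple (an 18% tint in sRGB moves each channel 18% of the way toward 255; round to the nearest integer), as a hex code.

CSS purple is rgb(128, 0, 128).
Per channel, c → c + 0.18(255 − c):
  R: 128 + 22.86 = 150.86 → 151
  G: 0 + 45.9 = 45.9 → 46
  B: 128 + 0.18×(255−128) = 128 + 22.86 = 150.86 → 151
rgb(151, 46, 151) = #972E97.

#972E97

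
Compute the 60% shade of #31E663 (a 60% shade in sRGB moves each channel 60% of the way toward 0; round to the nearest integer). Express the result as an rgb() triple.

rgb(20, 92, 40)

#31E663 is rgb(49, 230, 99).
A 60% shade moves each channel 60% toward 0:
  R: 49 + 0.6×(0−49) = 49 − 29.4 = 19.6 → 20
  G: 230 + 0.6×(0−230) = 230 − 138 = 92 → 92
  B: 99 + 0.6×(0−99) = 99 − 59.4 = 39.6 → 40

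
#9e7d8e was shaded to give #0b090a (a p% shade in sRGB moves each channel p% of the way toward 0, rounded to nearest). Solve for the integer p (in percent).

93%

#9e7d8e is rgb(158, 125, 142); #0b090a is rgb(11, 9, 10).
On the R channel (widest range): 11 ≈ 158 + (p/100)(0 − 158), so p ≈ 100×(11 − 158)/(0 − 158) = -14700/-158 = 93.04.
p = 93 reproduces all three channels after rounding.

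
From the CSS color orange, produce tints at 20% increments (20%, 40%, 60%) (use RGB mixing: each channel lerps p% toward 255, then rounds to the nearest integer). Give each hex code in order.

CSS orange is rgb(255, 165, 0).
20%: (255→255, 165 + 18 = 183→183, 0 + 51 = 51→51) → #FFB733
40%: (255→255, 165 + 36 = 201→201, 0 + 102 = 102→102) → #FFC966
60%: (255→255, 165 + 54 = 219→219, 0 + 153 = 153→153) → #FFDB99

#FFB733, #FFC966, #FFDB99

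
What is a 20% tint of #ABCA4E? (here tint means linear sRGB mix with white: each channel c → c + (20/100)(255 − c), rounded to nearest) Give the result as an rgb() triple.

rgb(188, 213, 113)

#ABCA4E is rgb(171, 202, 78).
Lerp each channel 20% toward 255:
  R: 171 + 0.2×(255−171) = 171 + 16.8 = 187.8 → 188
  G: 202 + 0.2×(255−202) = 202 + 10.6 = 212.6 → 213
  B: 78 + 35.4 = 113.4 → 113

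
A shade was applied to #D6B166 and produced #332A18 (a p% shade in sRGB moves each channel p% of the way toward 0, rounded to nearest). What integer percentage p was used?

76%

#D6B166 is rgb(214, 177, 102); #332A18 is rgb(51, 42, 24).
On the R channel (widest range): 51 ≈ 214 + (p/100)(0 − 214), so p ≈ 100×(51 − 214)/(0 − 214) = -16300/-214 = 76.17.
p = 76 reproduces all three channels after rounding.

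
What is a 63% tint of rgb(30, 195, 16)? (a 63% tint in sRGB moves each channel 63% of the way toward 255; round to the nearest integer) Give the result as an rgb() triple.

Lerp each channel 63% toward 255:
  R: 30 + 0.63×(255−30) = 30 + 141.75 = 171.75 → 172
  G: 195 + 0.63×(255−195) = 195 + 37.8 = 232.8 → 233
  B: 16 + 0.63×(255−16) = 16 + 150.57 = 166.57 → 167

rgb(172, 233, 167)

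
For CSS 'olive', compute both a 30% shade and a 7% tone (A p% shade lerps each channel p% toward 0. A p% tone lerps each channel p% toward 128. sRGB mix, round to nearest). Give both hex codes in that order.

CSS olive is rgb(128, 128, 0).
30% shade:
  R: 128 + 0.3×(0−128) = 128 − 38.4 = 89.6 → 90
  G: 128 + 0.3×(0−128) = 128 − 38.4 = 89.6 → 90
  B: 0 + 0 = 0 → 0
  → #5a5a00
7% tone:
  R: 128 + 0.07×(128−128) = 128 + 0 = 128 → 128
  G: 128 + 0.07×(128−128) = 128 + 0 = 128 → 128
  B: 0 + 0.07×(128−0) = 0 + 8.96 = 8.96 → 9
  → #808009

#5a5a00, #808009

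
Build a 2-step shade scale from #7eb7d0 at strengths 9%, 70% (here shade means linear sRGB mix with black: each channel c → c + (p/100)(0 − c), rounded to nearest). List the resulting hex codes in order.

#7eb7d0 is rgb(126, 183, 208).
9%: (126 − 11.34 = 114.66→115, 183 − 16.47 = 166.53→167, 208 − 18.72 = 189.28→189) → #73a7bd
70%: (126 − 88.2 = 37.8→38, 183 − 128.1 = 54.9→55, 208 − 145.6 = 62.4→62) → #26373e

#73a7bd, #26373e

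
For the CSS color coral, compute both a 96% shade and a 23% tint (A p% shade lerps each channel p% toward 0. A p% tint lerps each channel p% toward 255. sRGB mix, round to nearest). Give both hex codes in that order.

#0a0503, #ff9c78

CSS coral is rgb(255, 127, 80).
96% shade:
  R: 255 + 0.96×(0−255) = 255 − 244.8 = 10.2 → 10
  G: 127 + 0.96×(0−127) = 127 − 121.92 = 5.08 → 5
  B: 80 + 0.96×(0−80) = 80 − 76.8 = 3.2 → 3
  → #0a0503
23% tint:
  R: 255 + 0 = 255 → 255
  G: 127 + 0.23×(255−127) = 127 + 29.44 = 156.44 → 156
  B: 80 + 0.23×(255−80) = 80 + 40.25 = 120.25 → 120
  → #ff9c78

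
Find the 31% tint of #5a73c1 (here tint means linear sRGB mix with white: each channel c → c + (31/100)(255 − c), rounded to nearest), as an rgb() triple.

#5a73c1 is rgb(90, 115, 193).
A 31% tint moves each channel 31% toward 255:
  R: 90 + 51.15 = 141.15 → 141
  G: 115 + 43.4 = 158.4 → 158
  B: 193 + 0.31×(255−193) = 193 + 19.22 = 212.22 → 212

rgb(141, 158, 212)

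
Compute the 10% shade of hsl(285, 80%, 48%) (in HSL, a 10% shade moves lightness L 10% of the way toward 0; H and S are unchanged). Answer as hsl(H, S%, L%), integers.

L moves 10% from 48 toward 0: 48 − 4.8 = 43.2 → 43.
H and S are unchanged.

hsl(285, 80%, 43%)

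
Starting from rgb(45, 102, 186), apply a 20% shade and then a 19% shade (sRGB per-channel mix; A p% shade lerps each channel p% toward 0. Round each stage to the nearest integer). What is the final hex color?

#1d4279

Per channel, c → c + 0.2(0 − c):
  R: 45 − 9 = 36 → 36
  G: 102 − 20.4 = 81.6 → 82
  B: 186 + 0.2×(0−186) = 186 − 37.2 = 148.8 → 149
After the shade: rgb(36, 82, 149) = #245295.
Per channel, c → c + 0.19(0 − c):
  R: 36 − 6.84 = 29.16 → 29
  G: 82 − 15.58 = 66.42 → 66
  B: 149 − 28.31 = 120.69 → 121
rgb(29, 66, 121) = #1d4279.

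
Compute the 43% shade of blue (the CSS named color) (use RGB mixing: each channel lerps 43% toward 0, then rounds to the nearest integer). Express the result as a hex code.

CSS blue is rgb(0, 0, 255).
Lerp each channel 43% toward 0:
  R: 0 + 0 = 0 → 0
  G: 0 + 0 = 0 → 0
  B: 255 − 109.65 = 145.35 → 145
rgb(0, 0, 145) = #000091.

#000091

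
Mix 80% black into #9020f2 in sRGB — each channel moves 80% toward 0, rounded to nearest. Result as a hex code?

#1d0630

#9020f2 is rgb(144, 32, 242).
An 80% shade moves each channel 80% toward 0:
  R: 144 − 115.2 = 28.8 → 29
  G: 32 − 25.6 = 6.4 → 6
  B: 242 + 0.8×(0−242) = 242 − 193.6 = 48.4 → 48
rgb(29, 6, 48) = #1d0630.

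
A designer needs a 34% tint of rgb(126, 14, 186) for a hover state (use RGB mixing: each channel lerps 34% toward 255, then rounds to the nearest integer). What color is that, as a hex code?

#AA60D1

A 34% tint moves each channel 34% toward 255:
  R: 126 + 0.34×(255−126) = 126 + 43.86 = 169.86 → 170
  G: 14 + 0.34×(255−14) = 14 + 81.94 = 95.94 → 96
  B: 186 + 0.34×(255−186) = 186 + 23.46 = 209.46 → 209
rgb(170, 96, 209) = #AA60D1.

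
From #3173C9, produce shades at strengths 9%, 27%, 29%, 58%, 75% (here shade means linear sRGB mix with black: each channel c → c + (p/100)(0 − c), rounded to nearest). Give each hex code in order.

#2D69B7, #245493, #23528F, #153054, #0C1D32

#3173C9 is rgb(49, 115, 201).
9%: (49 − 4.41 = 44.59→45, 115 − 10.35 = 104.65→105, 201 − 18.09 = 182.91→183) → #2D69B7
27%: (49 − 13.23 = 35.77→36, 115 − 31.05 = 83.95→84, 201 − 54.27 = 146.73→147) → #245493
29%: (49 − 14.21 = 34.79→35, 115 − 33.35 = 81.65→82, 201 − 58.29 = 142.71→143) → #23528F
58%: (49 − 28.42 = 20.58→21, 115 − 66.7 = 48.3→48, 201 − 116.58 = 84.42→84) → #153054
75%: (49 − 36.75 = 12.25→12, 115 − 86.25 = 28.75→29, 201 − 150.75 = 50.25→50) → #0C1D32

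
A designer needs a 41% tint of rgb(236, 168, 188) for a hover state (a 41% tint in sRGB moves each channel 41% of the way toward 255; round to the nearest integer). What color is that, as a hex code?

#f4ccd7

A 41% tint moves each channel 41% toward 255:
  R: 236 + 0.41×(255−236) = 236 + 7.79 = 243.79 → 244
  G: 168 + 0.41×(255−168) = 168 + 35.67 = 203.67 → 204
  B: 188 + 0.41×(255−188) = 188 + 27.47 = 215.47 → 215
rgb(244, 204, 215) = #f4ccd7.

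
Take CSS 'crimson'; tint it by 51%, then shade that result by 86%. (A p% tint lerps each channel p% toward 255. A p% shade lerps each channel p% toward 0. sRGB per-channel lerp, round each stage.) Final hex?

CSS crimson is rgb(220, 20, 60).
Per channel, c → c + 0.51(255 − c):
  R: 220 + 17.85 = 237.85 → 238
  G: 20 + 119.85 = 139.85 → 140
  B: 60 + 0.51×(255−60) = 60 + 99.45 = 159.45 → 159
After the tint: rgb(238, 140, 159) = #ee8c9f.
An 86% shade moves each channel 86% toward 0:
  R: 238 + 0.86×(0−238) = 238 − 204.68 = 33.32 → 33
  G: 140 + 0.86×(0−140) = 140 − 120.4 = 19.6 → 20
  B: 159 − 136.74 = 22.26 → 22
rgb(33, 20, 22) = #211416.

#211416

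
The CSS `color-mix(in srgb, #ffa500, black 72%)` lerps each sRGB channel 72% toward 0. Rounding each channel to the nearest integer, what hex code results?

#472e00

#ffa500 is rgb(255, 165, 0).
A 72% shade moves each channel 72% toward 0:
  R: 255 + 0.72×(0−255) = 255 − 183.6 = 71.4 → 71
  G: 165 + 0.72×(0−165) = 165 − 118.8 = 46.2 → 46
  B: 0 + 0.72×(0−0) = 0 + 0 = 0 → 0
rgb(71, 46, 0) = #472e00.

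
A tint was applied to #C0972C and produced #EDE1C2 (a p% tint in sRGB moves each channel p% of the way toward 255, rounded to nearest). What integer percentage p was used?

#C0972C is rgb(192, 151, 44); #EDE1C2 is rgb(237, 225, 194).
On the B channel (widest range): 194 ≈ 44 + (p/100)(255 − 44), so p ≈ 100×(194 − 44)/(255 − 44) = 15000/211 = 71.09.
p = 71 reproduces all three channels after rounding.

71%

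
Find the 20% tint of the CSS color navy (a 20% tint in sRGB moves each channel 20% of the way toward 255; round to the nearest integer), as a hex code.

#333399

CSS navy is rgb(0, 0, 128).
A 20% tint moves each channel 20% toward 255:
  R: 0 + 0.2×(255−0) = 0 + 51 = 51 → 51
  G: 0 + 0.2×(255−0) = 0 + 51 = 51 → 51
  B: 128 + 0.2×(255−128) = 128 + 25.4 = 153.4 → 153
rgb(51, 51, 153) = #333399.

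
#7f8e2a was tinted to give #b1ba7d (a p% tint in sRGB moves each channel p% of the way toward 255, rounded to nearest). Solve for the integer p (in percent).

#7f8e2a is rgb(127, 142, 42); #b1ba7d is rgb(177, 186, 125).
On the B channel (widest range): 125 ≈ 42 + (p/100)(255 − 42), so p ≈ 100×(125 − 42)/(255 − 42) = 8300/213 = 38.97.
p = 39 reproduces all three channels after rounding.

39%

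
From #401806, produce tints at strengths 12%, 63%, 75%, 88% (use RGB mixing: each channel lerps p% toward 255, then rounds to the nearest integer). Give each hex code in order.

#573424, #B8AAA3, #CFC5C1, #E8E3E1

#401806 is rgb(64, 24, 6).
12%: (64 + 22.92 = 86.92→87, 24 + 27.72 = 51.72→52, 6 + 29.88 = 35.88→36) → #573424
63%: (64 + 120.33 = 184.33→184, 24 + 145.53 = 169.53→170, 6 + 156.87 = 162.87→163) → #B8AAA3
75%: (64 + 143.25 = 207.25→207, 24 + 173.25 = 197.25→197, 6 + 186.75 = 192.75→193) → #CFC5C1
88%: (64 + 168.08 = 232.08→232, 24 + 203.28 = 227.28→227, 6 + 219.12 = 225.12→225) → #E8E3E1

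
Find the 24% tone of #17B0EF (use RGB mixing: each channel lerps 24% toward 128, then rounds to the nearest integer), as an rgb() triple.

rgb(48, 164, 212)

#17B0EF is rgb(23, 176, 239).
Lerp each channel 24% toward 128:
  R: 23 + 0.24×(128−23) = 23 + 25.2 = 48.2 → 48
  G: 176 + 0.24×(128−176) = 176 − 11.52 = 164.48 → 164
  B: 239 + 0.24×(128−239) = 239 − 26.64 = 212.36 → 212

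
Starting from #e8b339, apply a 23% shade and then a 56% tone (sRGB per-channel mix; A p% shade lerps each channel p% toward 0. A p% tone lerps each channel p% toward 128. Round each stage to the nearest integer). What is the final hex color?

#e8b339 is rgb(232, 179, 57).
Per channel, c → c + 0.23(0 − c):
  R: 232 + 0.23×(0−232) = 232 − 53.36 = 178.64 → 179
  G: 179 + 0.23×(0−179) = 179 − 41.17 = 137.83 → 138
  B: 57 + 0.23×(0−57) = 57 − 13.11 = 43.89 → 44
After the shade: rgb(179, 138, 44) = #b38a2c.
Lerp each channel 56% toward 128:
  R: 179 + 0.56×(128−179) = 179 − 28.56 = 150.44 → 150
  G: 138 + 0.56×(128−138) = 138 − 5.6 = 132.4 → 132
  B: 44 + 0.56×(128−44) = 44 + 47.04 = 91.04 → 91
rgb(150, 132, 91) = #96845b.

#96845b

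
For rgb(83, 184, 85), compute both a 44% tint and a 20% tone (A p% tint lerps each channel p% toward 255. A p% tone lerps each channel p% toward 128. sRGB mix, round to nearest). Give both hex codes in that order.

#9fd7a0, #5cad5e

44% tint:
  R: 83 + 0.44×(255−83) = 83 + 75.68 = 158.68 → 159
  G: 184 + 0.44×(255−184) = 184 + 31.24 = 215.24 → 215
  B: 85 + 0.44×(255−85) = 85 + 74.8 = 159.8 → 160
  → #9fd7a0
20% tone:
  R: 83 + 9 = 92 → 92
  G: 184 + 0.2×(128−184) = 184 − 11.2 = 172.8 → 173
  B: 85 + 0.2×(128−85) = 85 + 8.6 = 93.6 → 94
  → #5cad5e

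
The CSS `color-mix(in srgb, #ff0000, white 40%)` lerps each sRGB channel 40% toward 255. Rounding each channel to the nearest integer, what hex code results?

#ff0000 is rgb(255, 0, 0).
A 40% tint moves each channel 40% toward 255:
  R: 255 + 0.4×(255−255) = 255 + 0 = 255 → 255
  G: 0 + 0.4×(255−0) = 0 + 102 = 102 → 102
  B: 0 + 102 = 102 → 102
rgb(255, 102, 102) = #ff6666.

#ff6666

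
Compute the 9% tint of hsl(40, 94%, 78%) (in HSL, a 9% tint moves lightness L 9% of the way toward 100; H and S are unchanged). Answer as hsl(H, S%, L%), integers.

L moves 9% from 78 toward 100: 78 + 1.98 = 79.98 → 80.
H and S are unchanged.

hsl(40, 94%, 80%)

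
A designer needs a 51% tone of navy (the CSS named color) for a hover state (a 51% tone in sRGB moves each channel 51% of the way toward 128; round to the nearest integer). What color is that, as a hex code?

CSS navy is rgb(0, 0, 128).
Per channel, c → c + 0.51(128 − c):
  R: 0 + 0.51×(128−0) = 0 + 65.28 = 65.28 → 65
  G: 0 + 0.51×(128−0) = 0 + 65.28 = 65.28 → 65
  B: 128 + 0.51×(128−128) = 128 + 0 = 128 → 128
rgb(65, 65, 128) = #414180.

#414180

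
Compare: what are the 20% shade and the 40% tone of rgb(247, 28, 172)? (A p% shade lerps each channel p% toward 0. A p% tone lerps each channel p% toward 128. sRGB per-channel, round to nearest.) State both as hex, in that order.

20% shade:
  R: 247 − 49.4 = 197.6 → 198
  G: 28 + 0.2×(0−28) = 28 − 5.6 = 22.4 → 22
  B: 172 + 0.2×(0−172) = 172 − 34.4 = 137.6 → 138
  → #c6168a
40% tone:
  R: 247 + 0.4×(128−247) = 247 − 47.6 = 199.4 → 199
  G: 28 + 0.4×(128−28) = 28 + 40 = 68 → 68
  B: 172 − 17.6 = 154.4 → 154
  → #c7449a

#c6168a, #c7449a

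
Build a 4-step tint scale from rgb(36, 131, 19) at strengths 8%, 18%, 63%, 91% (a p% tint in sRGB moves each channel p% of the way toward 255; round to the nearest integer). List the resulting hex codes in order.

#368D26, #4B993D, #AED1A8, #EBF4EA

8%: (36 + 17.52 = 53.52→54, 131 + 9.92 = 140.92→141, 19 + 18.88 = 37.88→38) → #368D26
18%: (36 + 39.42 = 75.42→75, 131 + 22.32 = 153.32→153, 19 + 42.48 = 61.48→61) → #4B993D
63%: (36 + 137.97 = 173.97→174, 131 + 78.12 = 209.12→209, 19 + 148.68 = 167.68→168) → #AED1A8
91%: (36 + 199.29 = 235.29→235, 131 + 112.84 = 243.84→244, 19 + 214.76 = 233.76→234) → #EBF4EA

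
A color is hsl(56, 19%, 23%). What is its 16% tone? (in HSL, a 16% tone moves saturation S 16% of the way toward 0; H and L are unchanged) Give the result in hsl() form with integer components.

hsl(56, 16%, 23%)

S moves 16% from 19 toward 0: 19 − 3.04 = 15.96 → 16.
H and L are unchanged.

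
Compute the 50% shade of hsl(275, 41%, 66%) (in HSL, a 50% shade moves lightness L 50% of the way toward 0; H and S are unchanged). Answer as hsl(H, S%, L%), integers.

L moves 50% from 66 toward 0: 66 − 33 = 33 → 33.
H and S are unchanged.

hsl(275, 41%, 33%)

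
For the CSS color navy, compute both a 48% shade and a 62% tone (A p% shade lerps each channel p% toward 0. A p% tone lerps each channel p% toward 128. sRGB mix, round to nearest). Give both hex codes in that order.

CSS navy is rgb(0, 0, 128).
48% shade:
  R: 0 + 0.48×(0−0) = 0 + 0 = 0 → 0
  G: 0 + 0 = 0 → 0
  B: 128 + 0.48×(0−128) = 128 − 61.44 = 66.56 → 67
  → #000043
62% tone:
  R: 0 + 79.36 = 79.36 → 79
  G: 0 + 0.62×(128−0) = 0 + 79.36 = 79.36 → 79
  B: 128 + 0.62×(128−128) = 128 + 0 = 128 → 128
  → #4F4F80

#000043, #4F4F80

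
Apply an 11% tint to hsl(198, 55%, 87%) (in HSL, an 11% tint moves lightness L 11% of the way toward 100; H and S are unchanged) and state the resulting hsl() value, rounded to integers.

hsl(198, 55%, 88%)

L moves 11% from 87 toward 100: 87 + 1.43 = 88.43 → 88.
H and S are unchanged.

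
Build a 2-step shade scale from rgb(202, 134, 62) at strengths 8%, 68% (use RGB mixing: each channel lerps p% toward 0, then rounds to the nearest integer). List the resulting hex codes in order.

#ba7b39, #412b14

8%: (202 − 16.16 = 185.84→186, 134 − 10.72 = 123.28→123, 62 − 4.96 = 57.04→57) → #ba7b39
68%: (202 − 137.36 = 64.64→65, 134 − 91.12 = 42.88→43, 62 − 42.16 = 19.84→20) → #412b14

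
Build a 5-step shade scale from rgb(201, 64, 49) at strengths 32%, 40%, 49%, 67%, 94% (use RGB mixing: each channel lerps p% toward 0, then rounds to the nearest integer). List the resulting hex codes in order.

#892c21, #79261d, #672119, #421510, #0c0403

32%: (201 − 64.32 = 136.68→137, 64 − 20.48 = 43.52→44, 49 − 15.68 = 33.32→33) → #892c21
40%: (201 − 80.4 = 120.6→121, 64 − 25.6 = 38.4→38, 49 − 19.6 = 29.4→29) → #79261d
49%: (201 − 98.49 = 102.51→103, 64 − 31.36 = 32.64→33, 49 − 24.01 = 24.99→25) → #672119
67%: (201 − 134.67 = 66.33→66, 64 − 42.88 = 21.12→21, 49 − 32.83 = 16.17→16) → #421510
94%: (201 − 188.94 = 12.06→12, 64 − 60.16 = 3.84→4, 49 − 46.06 = 2.94→3) → #0c0403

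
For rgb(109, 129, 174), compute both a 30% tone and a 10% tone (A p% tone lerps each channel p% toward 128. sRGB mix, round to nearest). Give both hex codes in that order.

#7381A0, #6F81A9

30% tone:
  R: 109 + 0.3×(128−109) = 109 + 5.7 = 114.7 → 115
  G: 129 + 0.3×(128−129) = 129 − 0.3 = 128.7 → 129
  B: 174 − 13.8 = 160.2 → 160
  → #7381A0
10% tone:
  R: 109 + 0.1×(128−109) = 109 + 1.9 = 110.9 → 111
  G: 129 + 0.1×(128−129) = 129 − 0.1 = 128.9 → 129
  B: 174 + 0.1×(128−174) = 174 − 4.6 = 169.4 → 169
  → #6F81A9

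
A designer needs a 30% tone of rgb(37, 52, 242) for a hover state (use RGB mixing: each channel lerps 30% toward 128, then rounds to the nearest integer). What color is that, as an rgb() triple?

rgb(64, 75, 208)

Lerp each channel 30% toward 128:
  R: 37 + 27.3 = 64.3 → 64
  G: 52 + 0.3×(128−52) = 52 + 22.8 = 74.8 → 75
  B: 242 − 34.2 = 207.8 → 208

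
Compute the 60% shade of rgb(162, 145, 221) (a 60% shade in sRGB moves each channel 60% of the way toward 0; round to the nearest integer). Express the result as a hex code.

#413A58

A 60% shade moves each channel 60% toward 0:
  R: 162 + 0.6×(0−162) = 162 − 97.2 = 64.8 → 65
  G: 145 − 87 = 58 → 58
  B: 221 − 132.6 = 88.4 → 88
rgb(65, 58, 88) = #413A58.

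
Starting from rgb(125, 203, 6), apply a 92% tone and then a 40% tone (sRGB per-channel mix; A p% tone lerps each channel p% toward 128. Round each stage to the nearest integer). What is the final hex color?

#80847a

Lerp each channel 92% toward 128:
  R: 125 + 2.76 = 127.76 → 128
  G: 203 + 0.92×(128−203) = 203 − 69 = 134 → 134
  B: 6 + 0.92×(128−6) = 6 + 112.24 = 118.24 → 118
After the tone: rgb(128, 134, 118) = #808676.
A 40% tone moves each channel 40% toward 128:
  R: 128 + 0 = 128 → 128
  G: 134 − 2.4 = 131.6 → 132
  B: 118 + 4 = 122 → 122
rgb(128, 132, 122) = #80847a.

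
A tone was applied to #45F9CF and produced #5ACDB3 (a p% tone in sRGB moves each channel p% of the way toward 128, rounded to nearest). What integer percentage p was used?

36%

#45F9CF is rgb(69, 249, 207); #5ACDB3 is rgb(90, 205, 179).
On the G channel (widest range): 205 ≈ 249 + (p/100)(128 − 249), so p ≈ 100×(205 − 249)/(128 − 249) = -4400/-121 = 36.36.
p = 36 reproduces all three channels after rounding.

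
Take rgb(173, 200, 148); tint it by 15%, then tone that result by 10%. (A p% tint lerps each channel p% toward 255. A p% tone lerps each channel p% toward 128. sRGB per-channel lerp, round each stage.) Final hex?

#B3C8A0

Lerp each channel 15% toward 255:
  R: 173 + 0.15×(255−173) = 173 + 12.3 = 185.3 → 185
  G: 200 + 8.25 = 208.25 → 208
  B: 148 + 16.05 = 164.05 → 164
After the tint: rgb(185, 208, 164) = #B9D0A4.
A 10% tone moves each channel 10% toward 128:
  R: 185 + 0.1×(128−185) = 185 − 5.7 = 179.3 → 179
  G: 208 + 0.1×(128−208) = 208 − 8 = 200 → 200
  B: 164 + 0.1×(128−164) = 164 − 3.6 = 160.4 → 160
rgb(179, 200, 160) = #B3C8A0.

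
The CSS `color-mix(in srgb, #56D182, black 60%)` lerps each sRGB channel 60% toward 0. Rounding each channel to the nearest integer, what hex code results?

#225434

#56D182 is rgb(86, 209, 130).
Per channel, c → c + 0.6(0 − c):
  R: 86 − 51.6 = 34.4 → 34
  G: 209 + 0.6×(0−209) = 209 − 125.4 = 83.6 → 84
  B: 130 − 78 = 52 → 52
rgb(34, 84, 52) = #225434.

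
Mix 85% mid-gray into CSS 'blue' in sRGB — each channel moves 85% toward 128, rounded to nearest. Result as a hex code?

CSS blue is rgb(0, 0, 255).
Lerp each channel 85% toward 128:
  R: 0 + 108.8 = 108.8 → 109
  G: 0 + 0.85×(128−0) = 0 + 108.8 = 108.8 → 109
  B: 255 + 0.85×(128−255) = 255 − 107.95 = 147.05 → 147
rgb(109, 109, 147) = #6D6D93.

#6D6D93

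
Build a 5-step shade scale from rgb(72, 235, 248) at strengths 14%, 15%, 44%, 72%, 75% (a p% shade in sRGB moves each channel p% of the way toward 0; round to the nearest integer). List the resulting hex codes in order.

#3ECAD5, #3DC8D3, #28848B, #144245, #123B3E

14%: (72 − 10.08 = 61.92→62, 235 − 32.9 = 202.1→202, 248 − 34.72 = 213.28→213) → #3ECAD5
15%: (72 − 10.8 = 61.2→61, 235 − 35.25 = 199.75→200, 248 − 37.2 = 210.8→211) → #3DC8D3
44%: (72 − 31.68 = 40.32→40, 235 − 103.4 = 131.6→132, 248 − 109.12 = 138.88→139) → #28848B
72%: (72 − 51.84 = 20.16→20, 235 − 169.2 = 65.8→66, 248 − 178.56 = 69.44→69) → #144245
75%: (72 − 54 = 18→18, 235 − 176.25 = 58.75→59, 248 − 186 = 62→62) → #123B3E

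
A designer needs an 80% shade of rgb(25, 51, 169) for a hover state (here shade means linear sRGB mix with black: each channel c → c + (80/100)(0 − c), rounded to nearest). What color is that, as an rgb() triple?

rgb(5, 10, 34)

Lerp each channel 80% toward 0:
  R: 25 + 0.8×(0−25) = 25 − 20 = 5 → 5
  G: 51 − 40.8 = 10.2 → 10
  B: 169 + 0.8×(0−169) = 169 − 135.2 = 33.8 → 34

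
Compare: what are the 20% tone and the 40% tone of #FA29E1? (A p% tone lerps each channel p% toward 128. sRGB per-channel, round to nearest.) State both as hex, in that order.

#E23ACE, #C94CBA

#FA29E1 is rgb(250, 41, 225).
20% tone:
  R: 250 + 0.2×(128−250) = 250 − 24.4 = 225.6 → 226
  G: 41 + 17.4 = 58.4 → 58
  B: 225 + 0.2×(128−225) = 225 − 19.4 = 205.6 → 206
  → #E23ACE
40% tone:
  R: 250 − 48.8 = 201.2 → 201
  G: 41 + 34.8 = 75.8 → 76
  B: 225 − 38.8 = 186.2 → 186
  → #C94CBA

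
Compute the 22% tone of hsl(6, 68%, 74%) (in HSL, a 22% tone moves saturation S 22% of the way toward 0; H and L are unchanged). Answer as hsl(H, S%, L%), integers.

S moves 22% from 68 toward 0: 68 − 14.96 = 53.04 → 53.
H and L are unchanged.

hsl(6, 53%, 74%)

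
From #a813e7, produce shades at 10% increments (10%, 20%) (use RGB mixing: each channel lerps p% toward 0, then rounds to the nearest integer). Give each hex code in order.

#9711d0, #860fb9

#a813e7 is rgb(168, 19, 231).
10%: (168 − 16.8 = 151.2→151, 19 − 1.9 = 17.1→17, 231 − 23.1 = 207.9→208) → #9711d0
20%: (168 − 33.6 = 134.4→134, 19 − 3.8 = 15.2→15, 231 − 46.2 = 184.8→185) → #860fb9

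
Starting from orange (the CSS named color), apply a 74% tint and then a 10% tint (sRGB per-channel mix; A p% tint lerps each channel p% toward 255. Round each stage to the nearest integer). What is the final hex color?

CSS orange is rgb(255, 165, 0).
Lerp each channel 74% toward 255:
  R: 255 + 0 = 255 → 255
  G: 165 + 66.6 = 231.6 → 232
  B: 0 + 0.74×(255−0) = 0 + 188.7 = 188.7 → 189
After the tint: rgb(255, 232, 189) = #FFE8BD.
Lerp each channel 10% toward 255:
  R: 255 + 0.1×(255−255) = 255 + 0 = 255 → 255
  G: 232 + 0.1×(255−232) = 232 + 2.3 = 234.3 → 234
  B: 189 + 6.6 = 195.6 → 196
rgb(255, 234, 196) = #FFEAC4.

#FFEAC4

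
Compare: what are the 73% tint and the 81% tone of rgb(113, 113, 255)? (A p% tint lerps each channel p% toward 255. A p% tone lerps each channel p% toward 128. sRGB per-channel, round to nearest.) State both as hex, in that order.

73% tint:
  R: 113 + 0.73×(255−113) = 113 + 103.66 = 216.66 → 217
  G: 113 + 103.66 = 216.66 → 217
  B: 255 + 0.73×(255−255) = 255 + 0 = 255 → 255
  → #D9D9FF
81% tone:
  R: 113 + 12.15 = 125.15 → 125
  G: 113 + 12.15 = 125.15 → 125
  B: 255 − 102.87 = 152.13 → 152
  → #7D7D98

#D9D9FF, #7D7D98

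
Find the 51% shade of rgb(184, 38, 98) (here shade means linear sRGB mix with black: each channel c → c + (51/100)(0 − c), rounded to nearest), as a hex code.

Lerp each channel 51% toward 0:
  R: 184 − 93.84 = 90.16 → 90
  G: 38 − 19.38 = 18.62 → 19
  B: 98 − 49.98 = 48.02 → 48
rgb(90, 19, 48) = #5A1330.

#5A1330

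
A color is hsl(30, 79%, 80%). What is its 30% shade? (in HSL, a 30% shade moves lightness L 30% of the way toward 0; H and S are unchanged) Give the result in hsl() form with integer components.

hsl(30, 79%, 56%)

L moves 30% from 80 toward 0: 80 − 24 = 56 → 56.
H and S are unchanged.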